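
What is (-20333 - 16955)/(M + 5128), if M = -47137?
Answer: 37288/42009 ≈ 0.88762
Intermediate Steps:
(-20333 - 16955)/(M + 5128) = (-20333 - 16955)/(-47137 + 5128) = -37288/(-42009) = -37288*(-1/42009) = 37288/42009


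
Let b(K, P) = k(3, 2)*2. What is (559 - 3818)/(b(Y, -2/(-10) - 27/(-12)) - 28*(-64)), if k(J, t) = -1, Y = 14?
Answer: -3259/1790 ≈ -1.8207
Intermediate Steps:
b(K, P) = -2 (b(K, P) = -1*2 = -2)
(559 - 3818)/(b(Y, -2/(-10) - 27/(-12)) - 28*(-64)) = (559 - 3818)/(-2 - 28*(-64)) = -3259/(-2 + 1792) = -3259/1790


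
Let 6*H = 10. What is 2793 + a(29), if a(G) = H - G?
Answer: 8297/3 ≈ 2765.7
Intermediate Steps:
H = 5/3 (H = (⅙)*10 = 5/3 ≈ 1.6667)
a(G) = 5/3 - G
2793 + a(29) = 2793 + (5/3 - 1*29) = 2793 + (5/3 - 29) = 2793 - 82/3 = 8297/3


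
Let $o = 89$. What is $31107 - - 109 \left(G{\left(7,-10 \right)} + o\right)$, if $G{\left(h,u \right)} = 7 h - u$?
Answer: $47239$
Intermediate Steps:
$G{\left(h,u \right)} = - u + 7 h$
$31107 - - 109 \left(G{\left(7,-10 \right)} + o\right) = 31107 - - 109 \left(\left(\left(-1\right) \left(-10\right) + 7 \cdot 7\right) + 89\right) = 31107 - - 109 \left(\left(10 + 49\right) + 89\right) = 31107 - - 109 \left(59 + 89\right) = 31107 - \left(-109\right) 148 = 31107 - -16132 = 31107 + 16132 = 47239$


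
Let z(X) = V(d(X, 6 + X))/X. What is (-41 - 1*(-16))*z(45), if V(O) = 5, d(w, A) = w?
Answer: -25/9 ≈ -2.7778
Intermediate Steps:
z(X) = 5/X
(-41 - 1*(-16))*z(45) = (-41 - 1*(-16))*(5/45) = (-41 + 16)*(5*(1/45)) = -25*⅑ = -25/9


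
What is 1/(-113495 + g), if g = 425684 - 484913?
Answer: -1/172724 ≈ -5.7896e-6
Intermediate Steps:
g = -59229
1/(-113495 + g) = 1/(-113495 - 59229) = 1/(-172724) = -1/172724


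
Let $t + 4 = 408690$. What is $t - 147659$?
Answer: $261027$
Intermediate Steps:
$t = 408686$ ($t = -4 + 408690 = 408686$)
$t - 147659 = 408686 - 147659 = 261027$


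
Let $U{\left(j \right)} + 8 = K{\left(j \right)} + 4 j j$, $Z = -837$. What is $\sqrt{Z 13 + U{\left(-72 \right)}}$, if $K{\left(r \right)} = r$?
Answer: $5 \sqrt{391} \approx 98.869$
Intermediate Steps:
$U{\left(j \right)} = -8 + j + 4 j^{2}$ ($U{\left(j \right)} = -8 + \left(j + 4 j j\right) = -8 + \left(j + 4 j^{2}\right) = -8 + j + 4 j^{2}$)
$\sqrt{Z 13 + U{\left(-72 \right)}} = \sqrt{\left(-837\right) 13 - \left(80 - 20736\right)} = \sqrt{-10881 - -20656} = \sqrt{-10881 + 20656} = \sqrt{9775} = 5 \sqrt{391}$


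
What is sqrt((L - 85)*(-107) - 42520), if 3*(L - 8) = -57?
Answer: 2*I*sqrt(8062) ≈ 179.58*I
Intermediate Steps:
L = -11 (L = 8 + (1/3)*(-57) = 8 - 19 = -11)
sqrt((L - 85)*(-107) - 42520) = sqrt((-11 - 85)*(-107) - 42520) = sqrt(-96*(-107) - 42520) = sqrt(10272 - 42520) = sqrt(-32248) = 2*I*sqrt(8062)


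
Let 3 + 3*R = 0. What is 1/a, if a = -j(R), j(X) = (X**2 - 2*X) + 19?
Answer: -1/22 ≈ -0.045455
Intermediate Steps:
R = -1 (R = -1 + (1/3)*0 = -1 + 0 = -1)
j(X) = 19 + X**2 - 2*X
a = -22 (a = -(19 + (-1)**2 - 2*(-1)) = -(19 + 1 + 2) = -1*22 = -22)
1/a = 1/(-22) = -1/22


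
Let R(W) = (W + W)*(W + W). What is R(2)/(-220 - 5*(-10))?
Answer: -8/85 ≈ -0.094118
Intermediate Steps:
R(W) = 4*W² (R(W) = (2*W)*(2*W) = 4*W²)
R(2)/(-220 - 5*(-10)) = (4*2²)/(-220 - 5*(-10)) = (4*4)/(-220 + 50) = 16/(-170) = -1/170*16 = -8/85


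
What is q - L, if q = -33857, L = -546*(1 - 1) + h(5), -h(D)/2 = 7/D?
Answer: -169271/5 ≈ -33854.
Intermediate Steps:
h(D) = -14/D
L = -14/5 (L = -546*(1 - 1) - 14/5 = -546*0 - 14*⅕ = -91*0 - 14/5 = 0 - 14/5 = -14/5 ≈ -2.8000)
q - L = -33857 - 1*(-14/5) = -33857 + 14/5 = -169271/5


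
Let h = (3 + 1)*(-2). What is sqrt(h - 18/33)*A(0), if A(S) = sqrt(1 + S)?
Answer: I*sqrt(1034)/11 ≈ 2.9233*I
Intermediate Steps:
h = -8 (h = 4*(-2) = -8)
sqrt(h - 18/33)*A(0) = sqrt(-8 - 18/33)*sqrt(1 + 0) = sqrt(-8 - 18*1/33)*sqrt(1) = sqrt(-8 - 6/11)*1 = sqrt(-94/11)*1 = (I*sqrt(1034)/11)*1 = I*sqrt(1034)/11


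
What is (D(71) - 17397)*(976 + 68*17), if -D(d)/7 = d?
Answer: -38150008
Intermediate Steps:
D(d) = -7*d
(D(71) - 17397)*(976 + 68*17) = (-7*71 - 17397)*(976 + 68*17) = (-497 - 17397)*(976 + 1156) = -17894*2132 = -38150008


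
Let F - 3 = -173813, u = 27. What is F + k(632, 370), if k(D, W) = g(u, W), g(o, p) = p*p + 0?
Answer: -36910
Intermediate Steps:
g(o, p) = p² (g(o, p) = p² + 0 = p²)
k(D, W) = W²
F = -173810 (F = 3 - 173813 = -173810)
F + k(632, 370) = -173810 + 370² = -173810 + 136900 = -36910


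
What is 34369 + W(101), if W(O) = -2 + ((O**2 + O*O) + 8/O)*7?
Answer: 17895337/101 ≈ 1.7718e+5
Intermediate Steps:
W(O) = -2 + 14*O**2 + 56/O (W(O) = -2 + ((O**2 + O**2) + 8/O)*7 = -2 + (2*O**2 + 8/O)*7 = -2 + (14*O**2 + 56/O) = -2 + 14*O**2 + 56/O)
34369 + W(101) = 34369 + (-2 + 14*101**2 + 56/101) = 34369 + (-2 + 14*10201 + 56*(1/101)) = 34369 + (-2 + 142814 + 56/101) = 34369 + 14424068/101 = 17895337/101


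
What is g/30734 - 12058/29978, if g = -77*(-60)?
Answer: -5274823/20939633 ≈ -0.25191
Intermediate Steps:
g = 4620
g/30734 - 12058/29978 = 4620/30734 - 12058/29978 = 4620*(1/30734) - 12058*1/29978 = 210/1397 - 6029/14989 = -5274823/20939633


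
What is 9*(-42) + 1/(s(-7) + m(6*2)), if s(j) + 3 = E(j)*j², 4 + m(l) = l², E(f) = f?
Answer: -77869/206 ≈ -378.00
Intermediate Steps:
m(l) = -4 + l²
s(j) = -3 + j³ (s(j) = -3 + j*j² = -3 + j³)
9*(-42) + 1/(s(-7) + m(6*2)) = 9*(-42) + 1/((-3 + (-7)³) + (-4 + (6*2)²)) = -378 + 1/((-3 - 343) + (-4 + 12²)) = -378 + 1/(-346 + (-4 + 144)) = -378 + 1/(-346 + 140) = -378 + 1/(-206) = -378 - 1/206 = -77869/206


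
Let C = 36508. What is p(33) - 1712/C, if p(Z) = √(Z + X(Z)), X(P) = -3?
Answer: -428/9127 + √30 ≈ 5.4303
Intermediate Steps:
p(Z) = √(-3 + Z) (p(Z) = √(Z - 3) = √(-3 + Z))
p(33) - 1712/C = √(-3 + 33) - 1712/36508 = √30 - 1712*1/36508 = √30 - 428/9127 = -428/9127 + √30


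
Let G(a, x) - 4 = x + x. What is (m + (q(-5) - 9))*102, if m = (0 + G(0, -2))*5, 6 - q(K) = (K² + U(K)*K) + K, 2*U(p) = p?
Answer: -3621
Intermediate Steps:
U(p) = p/2
q(K) = 6 - K - 3*K²/2 (q(K) = 6 - ((K² + (K/2)*K) + K) = 6 - ((K² + K²/2) + K) = 6 - (3*K²/2 + K) = 6 - (K + 3*K²/2) = 6 + (-K - 3*K²/2) = 6 - K - 3*K²/2)
G(a, x) = 4 + 2*x (G(a, x) = 4 + (x + x) = 4 + 2*x)
m = 0 (m = (0 + (4 + 2*(-2)))*5 = (0 + (4 - 4))*5 = (0 + 0)*5 = 0*5 = 0)
(m + (q(-5) - 9))*102 = (0 + ((6 - 1*(-5) - 3/2*(-5)²) - 9))*102 = (0 + ((6 + 5 - 3/2*25) - 9))*102 = (0 + ((6 + 5 - 75/2) - 9))*102 = (0 + (-53/2 - 9))*102 = (0 - 71/2)*102 = -71/2*102 = -3621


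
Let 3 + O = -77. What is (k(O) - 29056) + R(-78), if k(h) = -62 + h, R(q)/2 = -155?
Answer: -29508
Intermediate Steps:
R(q) = -310 (R(q) = 2*(-155) = -310)
O = -80 (O = -3 - 77 = -80)
(k(O) - 29056) + R(-78) = ((-62 - 80) - 29056) - 310 = (-142 - 29056) - 310 = -29198 - 310 = -29508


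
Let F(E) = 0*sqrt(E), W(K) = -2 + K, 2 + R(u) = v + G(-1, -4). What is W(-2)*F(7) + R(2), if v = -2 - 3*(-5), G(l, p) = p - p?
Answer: 11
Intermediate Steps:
G(l, p) = 0
v = 13 (v = -2 + 15 = 13)
R(u) = 11 (R(u) = -2 + (13 + 0) = -2 + 13 = 11)
F(E) = 0
W(-2)*F(7) + R(2) = (-2 - 2)*0 + 11 = -4*0 + 11 = 0 + 11 = 11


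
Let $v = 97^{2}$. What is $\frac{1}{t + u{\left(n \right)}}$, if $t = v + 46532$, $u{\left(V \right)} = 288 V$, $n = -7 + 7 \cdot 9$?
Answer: $\frac{1}{72069} \approx 1.3876 \cdot 10^{-5}$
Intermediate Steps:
$n = 56$ ($n = -7 + 63 = 56$)
$v = 9409$
$t = 55941$ ($t = 9409 + 46532 = 55941$)
$\frac{1}{t + u{\left(n \right)}} = \frac{1}{55941 + 288 \cdot 56} = \frac{1}{55941 + 16128} = \frac{1}{72069}$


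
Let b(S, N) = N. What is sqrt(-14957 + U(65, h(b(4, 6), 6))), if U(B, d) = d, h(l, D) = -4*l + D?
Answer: 5*I*sqrt(599) ≈ 122.37*I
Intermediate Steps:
h(l, D) = D - 4*l
sqrt(-14957 + U(65, h(b(4, 6), 6))) = sqrt(-14957 + (6 - 4*6)) = sqrt(-14957 + (6 - 24)) = sqrt(-14957 - 18) = sqrt(-14975) = 5*I*sqrt(599)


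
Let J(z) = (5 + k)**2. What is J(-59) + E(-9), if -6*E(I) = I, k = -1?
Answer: 35/2 ≈ 17.500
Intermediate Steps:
J(z) = 16 (J(z) = (5 - 1)**2 = 4**2 = 16)
E(I) = -I/6
J(-59) + E(-9) = 16 - 1/6*(-9) = 16 + 3/2 = 35/2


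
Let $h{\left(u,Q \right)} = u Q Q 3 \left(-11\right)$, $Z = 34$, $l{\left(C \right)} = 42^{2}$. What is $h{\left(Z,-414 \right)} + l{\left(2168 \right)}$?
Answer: $-192304548$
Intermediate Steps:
$l{\left(C \right)} = 1764$
$h{\left(u,Q \right)} = - 33 u Q^{2}$ ($h{\left(u,Q \right)} = u Q^{2} \cdot 3 \left(-11\right) = u 3 Q^{2} \left(-11\right) = 3 u Q^{2} \left(-11\right) = - 33 u Q^{2}$)
$h{\left(Z,-414 \right)} + l{\left(2168 \right)} = \left(-33\right) 34 \left(-414\right)^{2} + 1764 = \left(-33\right) 34 \cdot 171396 + 1764 = -192306312 + 1764 = -192304548$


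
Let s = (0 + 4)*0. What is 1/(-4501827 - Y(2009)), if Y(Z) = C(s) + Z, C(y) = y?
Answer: -1/4503836 ≈ -2.2203e-7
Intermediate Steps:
s = 0 (s = 4*0 = 0)
Y(Z) = Z (Y(Z) = 0 + Z = Z)
1/(-4501827 - Y(2009)) = 1/(-4501827 - 1*2009) = 1/(-4501827 - 2009) = 1/(-4503836) = -1/4503836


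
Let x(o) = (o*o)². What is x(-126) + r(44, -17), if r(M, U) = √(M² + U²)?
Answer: 252047376 + 5*√89 ≈ 2.5205e+8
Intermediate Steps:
x(o) = o⁴ (x(o) = (o²)² = o⁴)
x(-126) + r(44, -17) = (-126)⁴ + √(44² + (-17)²) = 252047376 + √(1936 + 289) = 252047376 + √2225 = 252047376 + 5*√89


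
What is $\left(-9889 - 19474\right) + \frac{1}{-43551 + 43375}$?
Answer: $- \frac{5167889}{176} \approx -29363.0$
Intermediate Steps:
$\left(-9889 - 19474\right) + \frac{1}{-43551 + 43375} = \left(-9889 - 19474\right) + \frac{1}{-176} = -29363 - \frac{1}{176} = - \frac{5167889}{176}$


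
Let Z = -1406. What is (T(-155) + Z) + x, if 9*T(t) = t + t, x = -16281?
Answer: -159493/9 ≈ -17721.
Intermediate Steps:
T(t) = 2*t/9 (T(t) = (t + t)/9 = (2*t)/9 = 2*t/9)
(T(-155) + Z) + x = ((2/9)*(-155) - 1406) - 16281 = (-310/9 - 1406) - 16281 = -12964/9 - 16281 = -159493/9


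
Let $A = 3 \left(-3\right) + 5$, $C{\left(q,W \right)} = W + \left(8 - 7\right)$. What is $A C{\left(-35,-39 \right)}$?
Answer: $152$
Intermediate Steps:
$C{\left(q,W \right)} = 1 + W$ ($C{\left(q,W \right)} = W + \left(8 - 7\right) = W + 1 = 1 + W$)
$A = -4$ ($A = -9 + 5 = -4$)
$A C{\left(-35,-39 \right)} = - 4 \left(1 - 39\right) = \left(-4\right) \left(-38\right) = 152$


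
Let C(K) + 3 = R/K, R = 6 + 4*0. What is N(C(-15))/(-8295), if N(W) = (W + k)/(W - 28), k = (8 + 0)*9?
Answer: 49/186045 ≈ 0.00026338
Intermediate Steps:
R = 6 (R = 6 + 0 = 6)
k = 72 (k = 8*9 = 72)
C(K) = -3 + 6/K
N(W) = (72 + W)/(-28 + W) (N(W) = (W + 72)/(W - 28) = (72 + W)/(-28 + W))
N(C(-15))/(-8295) = ((72 + (-3 + 6/(-15)))/(-28 + (-3 + 6/(-15))))/(-8295) = ((72 + (-3 + 6*(-1/15)))/(-28 + (-3 + 6*(-1/15))))*(-1/8295) = ((72 + (-3 - ⅖))/(-28 + (-3 - ⅖)))*(-1/8295) = ((72 - 17/5)/(-28 - 17/5))*(-1/8295) = ((343/5)/(-157/5))*(-1/8295) = -5/157*343/5*(-1/8295) = -343/157*(-1/8295) = 49/186045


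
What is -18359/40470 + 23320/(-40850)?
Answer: -1782869/1740210 ≈ -1.0245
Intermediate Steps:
-18359/40470 + 23320/(-40850) = -18359*1/40470 + 23320*(-1/40850) = -18359/40470 - 2332/4085 = -1782869/1740210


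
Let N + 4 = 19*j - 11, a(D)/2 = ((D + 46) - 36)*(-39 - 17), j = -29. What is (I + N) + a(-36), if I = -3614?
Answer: -1268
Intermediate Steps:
a(D) = -1120 - 112*D (a(D) = 2*(((D + 46) - 36)*(-39 - 17)) = 2*(((46 + D) - 36)*(-56)) = 2*((10 + D)*(-56)) = 2*(-560 - 56*D) = -1120 - 112*D)
N = -566 (N = -4 + (19*(-29) - 11) = -4 + (-551 - 11) = -4 - 562 = -566)
(I + N) + a(-36) = (-3614 - 566) + (-1120 - 112*(-36)) = -4180 + (-1120 + 4032) = -4180 + 2912 = -1268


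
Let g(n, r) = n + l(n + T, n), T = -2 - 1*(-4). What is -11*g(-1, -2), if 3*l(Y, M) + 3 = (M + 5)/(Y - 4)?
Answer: 242/9 ≈ 26.889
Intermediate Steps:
T = 2 (T = -2 + 4 = 2)
l(Y, M) = -1 + (5 + M)/(3*(-4 + Y)) (l(Y, M) = -1 + ((M + 5)/(Y - 4))/3 = -1 + ((5 + M)/(-4 + Y))/3 = -1 + (5 + M)/(3*(-4 + Y)))
g(n, r) = n + (11 - 2*n)/(3*(-2 + n)) (g(n, r) = n + (17 + n - 3*(n + 2))/(3*(-4 + (n + 2))) = n + (17 + n - 3*(2 + n))/(3*(-4 + (2 + n))) = n + (17 + n + (-6 - 3*n))/(3*(-2 + n)) = n + (11 - 2*n)/(3*(-2 + n)))
-11*g(-1, -2) = -11*(11 - 8*(-1) + 3*(-1)²)/(3*(-2 - 1)) = -11*(11 + 8 + 3*1)/(3*(-3)) = -11*(-1)*(11 + 8 + 3)/(3*3) = -11*(-1)*22/(3*3) = -11*(-22/9) = 242/9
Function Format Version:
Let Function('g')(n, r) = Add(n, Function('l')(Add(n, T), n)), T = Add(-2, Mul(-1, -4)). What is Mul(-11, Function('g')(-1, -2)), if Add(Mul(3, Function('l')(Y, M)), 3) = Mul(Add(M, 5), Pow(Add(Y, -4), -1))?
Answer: Rational(242, 9) ≈ 26.889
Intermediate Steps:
T = 2 (T = Add(-2, 4) = 2)
Function('l')(Y, M) = Add(-1, Mul(Rational(1, 3), Pow(Add(-4, Y), -1), Add(5, M))) (Function('l')(Y, M) = Add(-1, Mul(Rational(1, 3), Mul(Add(M, 5), Pow(Add(Y, -4), -1)))) = Add(-1, Mul(Rational(1, 3), Mul(Add(5, M), Pow(Add(-4, Y), -1)))) = Add(-1, Mul(Rational(1, 3), Mul(Pow(Add(-4, Y), -1), Add(5, M)))) = Add(-1, Mul(Rational(1, 3), Pow(Add(-4, Y), -1), Add(5, M))))
Function('g')(n, r) = Add(n, Mul(Rational(1, 3), Pow(Add(-2, n), -1), Add(11, Mul(-2, n)))) (Function('g')(n, r) = Add(n, Mul(Rational(1, 3), Pow(Add(-4, Add(n, 2)), -1), Add(17, n, Mul(-3, Add(n, 2))))) = Add(n, Mul(Rational(1, 3), Pow(Add(-4, Add(2, n)), -1), Add(17, n, Mul(-3, Add(2, n))))) = Add(n, Mul(Rational(1, 3), Pow(Add(-2, n), -1), Add(17, n, Add(-6, Mul(-3, n))))) = Add(n, Mul(Rational(1, 3), Pow(Add(-2, n), -1), Add(11, Mul(-2, n)))))
Mul(-11, Function('g')(-1, -2)) = Mul(-11, Mul(Rational(1, 3), Pow(Add(-2, -1), -1), Add(11, Mul(-8, -1), Mul(3, Pow(-1, 2))))) = Mul(-11, Mul(Rational(1, 3), Pow(-3, -1), Add(11, 8, Mul(3, 1)))) = Mul(-11, Mul(Rational(1, 3), Rational(-1, 3), Add(11, 8, 3))) = Mul(-11, Mul(Rational(1, 3), Rational(-1, 3), 22)) = Mul(-11, Rational(-22, 9)) = Rational(242, 9)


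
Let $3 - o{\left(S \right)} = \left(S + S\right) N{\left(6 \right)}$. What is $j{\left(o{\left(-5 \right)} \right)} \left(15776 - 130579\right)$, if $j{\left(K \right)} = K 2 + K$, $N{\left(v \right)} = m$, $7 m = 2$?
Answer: $- \frac{14120769}{7} \approx -2.0173 \cdot 10^{6}$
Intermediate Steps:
$m = \frac{2}{7}$ ($m = \frac{1}{7} \cdot 2 = \frac{2}{7} \approx 0.28571$)
$N{\left(v \right)} = \frac{2}{7}$
$o{\left(S \right)} = 3 - \frac{4 S}{7}$ ($o{\left(S \right)} = 3 - \left(S + S\right) \frac{2}{7} = 3 - 2 S \frac{2}{7} = 3 - \frac{4 S}{7}$)
$j{\left(K \right)} = 3 K$ ($j{\left(K \right)} = 2 K + K = 3 K$)
$j{\left(o{\left(-5 \right)} \right)} \left(15776 - 130579\right) = 3 \left(3 - - \frac{20}{7}\right) \left(15776 - 130579\right) = 3 \left(3 + \frac{20}{7}\right) \left(-114803\right) = 3 \cdot \frac{41}{7} \left(-114803\right) = \frac{123}{7} \left(-114803\right) = - \frac{14120769}{7}$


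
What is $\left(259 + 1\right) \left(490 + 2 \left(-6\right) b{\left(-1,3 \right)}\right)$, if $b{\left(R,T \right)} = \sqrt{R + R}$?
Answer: $127400 - 3120 i \sqrt{2} \approx 1.274 \cdot 10^{5} - 4412.3 i$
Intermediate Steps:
$b{\left(R,T \right)} = \sqrt{2} \sqrt{R}$ ($b{\left(R,T \right)} = \sqrt{2 R} = \sqrt{2} \sqrt{R}$)
$\left(259 + 1\right) \left(490 + 2 \left(-6\right) b{\left(-1,3 \right)}\right) = \left(259 + 1\right) \left(490 + 2 \left(-6\right) \sqrt{2} \sqrt{-1}\right) = 260 \left(490 - 12 \sqrt{2} i\right) = 260 \left(490 - 12 i \sqrt{2}\right) = 127400 - 3120 i \sqrt{2}$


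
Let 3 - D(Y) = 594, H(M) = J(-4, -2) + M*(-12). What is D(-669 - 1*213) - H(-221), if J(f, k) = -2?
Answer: -3241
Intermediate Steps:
H(M) = -2 - 12*M (H(M) = -2 + M*(-12) = -2 - 12*M)
D(Y) = -591 (D(Y) = 3 - 1*594 = 3 - 594 = -591)
D(-669 - 1*213) - H(-221) = -591 - (-2 - 12*(-221)) = -591 - (-2 + 2652) = -591 - 1*2650 = -591 - 2650 = -3241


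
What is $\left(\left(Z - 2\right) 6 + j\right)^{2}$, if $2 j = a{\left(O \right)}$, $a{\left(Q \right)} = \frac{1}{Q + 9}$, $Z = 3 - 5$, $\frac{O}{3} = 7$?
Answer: $\frac{2070721}{3600} \approx 575.2$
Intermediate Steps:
$O = 21$ ($O = 3 \cdot 7 = 21$)
$Z = -2$ ($Z = 3 - 5 = -2$)
$a{\left(Q \right)} = \frac{1}{9 + Q}$
$j = \frac{1}{60}$ ($j = \frac{1}{2 \left(9 + 21\right)} = \frac{1}{2 \cdot 30} = \frac{1}{2} \cdot \frac{1}{30} = \frac{1}{60} \approx 0.016667$)
$\left(\left(Z - 2\right) 6 + j\right)^{2} = \left(\left(-2 - 2\right) 6 + \frac{1}{60}\right)^{2} = \left(\left(-4\right) 6 + \frac{1}{60}\right)^{2} = \left(-24 + \frac{1}{60}\right)^{2} = \left(- \frac{1439}{60}\right)^{2} = \frac{2070721}{3600}$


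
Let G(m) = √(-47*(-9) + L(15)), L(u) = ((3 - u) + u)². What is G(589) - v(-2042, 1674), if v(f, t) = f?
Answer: 2042 + 12*√3 ≈ 2062.8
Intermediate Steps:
L(u) = 9 (L(u) = 3² = 9)
G(m) = 12*√3 (G(m) = √(-47*(-9) + 9) = √(423 + 9) = √432 = 12*√3)
G(589) - v(-2042, 1674) = 12*√3 - 1*(-2042) = 12*√3 + 2042 = 2042 + 12*√3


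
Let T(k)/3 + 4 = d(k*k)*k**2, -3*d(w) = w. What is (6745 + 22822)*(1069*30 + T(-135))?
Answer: -9819749670489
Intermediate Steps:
d(w) = -w/3
T(k) = -12 - k**4 (T(k) = -12 + 3*((-k*k/3)*k**2) = -12 + 3*((-k**2/3)*k**2) = -12 + 3*(-k**4/3) = -12 - k**4)
(6745 + 22822)*(1069*30 + T(-135)) = (6745 + 22822)*(1069*30 + (-12 - 1*(-135)**4)) = 29567*(32070 + (-12 - 1*332150625)) = 29567*(32070 + (-12 - 332150625)) = 29567*(32070 - 332150637) = 29567*(-332118567) = -9819749670489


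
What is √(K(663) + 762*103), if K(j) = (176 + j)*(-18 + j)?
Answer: 33*√569 ≈ 787.17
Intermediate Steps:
K(j) = (-18 + j)*(176 + j)
√(K(663) + 762*103) = √((-3168 + 663² + 158*663) + 762*103) = √((-3168 + 439569 + 104754) + 78486) = √(541155 + 78486) = √619641 = 33*√569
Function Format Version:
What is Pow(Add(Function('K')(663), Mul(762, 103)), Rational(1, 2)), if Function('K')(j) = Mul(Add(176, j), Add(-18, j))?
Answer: Mul(33, Pow(569, Rational(1, 2))) ≈ 787.17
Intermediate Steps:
Function('K')(j) = Mul(Add(-18, j), Add(176, j))
Pow(Add(Function('K')(663), Mul(762, 103)), Rational(1, 2)) = Pow(Add(Add(-3168, Pow(663, 2), Mul(158, 663)), Mul(762, 103)), Rational(1, 2)) = Pow(Add(Add(-3168, 439569, 104754), 78486), Rational(1, 2)) = Pow(Add(541155, 78486), Rational(1, 2)) = Pow(619641, Rational(1, 2)) = Mul(33, Pow(569, Rational(1, 2)))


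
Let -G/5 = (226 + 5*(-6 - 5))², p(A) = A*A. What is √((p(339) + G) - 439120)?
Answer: 2*I*√117601 ≈ 685.86*I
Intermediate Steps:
p(A) = A²
G = -146205 (G = -5*(226 + 5*(-6 - 5))² = -5*(226 + 5*(-11))² = -5*(226 - 55)² = -5*171² = -5*29241 = -146205)
√((p(339) + G) - 439120) = √((339² - 146205) - 439120) = √((114921 - 146205) - 439120) = √(-31284 - 439120) = √(-470404) = 2*I*√117601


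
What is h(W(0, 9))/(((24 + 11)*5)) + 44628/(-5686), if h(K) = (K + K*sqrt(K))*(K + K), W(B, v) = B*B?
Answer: -22314/2843 ≈ -7.8488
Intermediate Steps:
W(B, v) = B**2
h(K) = 2*K*(K + K**(3/2)) (h(K) = (K + K**(3/2))*(2*K) = 2*K*(K + K**(3/2)))
h(W(0, 9))/(((24 + 11)*5)) + 44628/(-5686) = (2*(0**2)**2 + 2*(0**2)**(5/2))/(((24 + 11)*5)) + 44628/(-5686) = (2*0**2 + 2*0**(5/2))/((35*5)) + 44628*(-1/5686) = (2*0 + 2*0)/175 - 22314/2843 = (0 + 0)*(1/175) - 22314/2843 = 0*(1/175) - 22314/2843 = 0 - 22314/2843 = -22314/2843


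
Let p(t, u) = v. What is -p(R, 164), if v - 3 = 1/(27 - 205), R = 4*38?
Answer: -533/178 ≈ -2.9944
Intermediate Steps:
R = 152
v = 533/178 (v = 3 + 1/(27 - 205) = 3 + 1/(-178) = 3 - 1/178 = 533/178 ≈ 2.9944)
p(t, u) = 533/178
-p(R, 164) = -1*533/178 = -533/178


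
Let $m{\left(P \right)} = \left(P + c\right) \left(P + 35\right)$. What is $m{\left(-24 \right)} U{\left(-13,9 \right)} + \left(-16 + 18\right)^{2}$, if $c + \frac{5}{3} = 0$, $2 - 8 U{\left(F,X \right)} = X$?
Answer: $\frac{6025}{24} \approx 251.04$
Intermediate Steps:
$U{\left(F,X \right)} = \frac{1}{4} - \frac{X}{8}$
$c = - \frac{5}{3}$ ($c = - \frac{5}{3} + 0 = - \frac{5}{3} \approx -1.6667$)
$m{\left(P \right)} = \left(35 + P\right) \left(- \frac{5}{3} + P\right)$ ($m{\left(P \right)} = \left(P - \frac{5}{3}\right) \left(P + 35\right) = \left(- \frac{5}{3} + P\right) \left(35 + P\right) = \left(35 + P\right) \left(- \frac{5}{3} + P\right)$)
$m{\left(-24 \right)} U{\left(-13,9 \right)} + \left(-16 + 18\right)^{2} = \left(- \frac{175}{3} + \left(-24\right)^{2} + \frac{100}{3} \left(-24\right)\right) \left(\frac{1}{4} - \frac{9}{8}\right) + \left(-16 + 18\right)^{2} = \left(- \frac{175}{3} + 576 - 800\right) \left(\frac{1}{4} - \frac{9}{8}\right) + 2^{2} = \left(- \frac{847}{3}\right) \left(- \frac{7}{8}\right) + 4 = \frac{5929}{24} + 4 = \frac{6025}{24}$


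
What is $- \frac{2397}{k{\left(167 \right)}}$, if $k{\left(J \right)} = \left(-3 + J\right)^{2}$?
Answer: $- \frac{2397}{26896} \approx -0.089121$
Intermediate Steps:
$- \frac{2397}{k{\left(167 \right)}} = - \frac{2397}{\left(-3 + 167\right)^{2}} = - \frac{2397}{164^{2}} = - \frac{2397}{26896}$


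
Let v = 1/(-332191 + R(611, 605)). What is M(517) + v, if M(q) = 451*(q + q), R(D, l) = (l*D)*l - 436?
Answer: 104136415056433/223308648 ≈ 4.6633e+5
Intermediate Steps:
R(D, l) = -436 + D*l² (R(D, l) = (D*l)*l - 436 = D*l² - 436 = -436 + D*l²)
M(q) = 902*q (M(q) = 451*(2*q) = 902*q)
v = 1/223308648 (v = 1/(-332191 + (-436 + 611*605²)) = 1/(-332191 + (-436 + 611*366025)) = 1/(-332191 + (-436 + 223641275)) = 1/(-332191 + 223640839) = 1/223308648 ≈ 4.4781e-9)
M(517) + v = 902*517 + 1/223308648 = 466334 + 1/223308648 = 104136415056433/223308648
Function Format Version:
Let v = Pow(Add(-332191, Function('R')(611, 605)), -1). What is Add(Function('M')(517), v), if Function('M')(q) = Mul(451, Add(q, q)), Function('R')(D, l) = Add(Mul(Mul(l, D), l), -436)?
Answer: Rational(104136415056433, 223308648) ≈ 4.6633e+5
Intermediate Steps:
Function('R')(D, l) = Add(-436, Mul(D, Pow(l, 2))) (Function('R')(D, l) = Add(Mul(Mul(D, l), l), -436) = Add(Mul(D, Pow(l, 2)), -436) = Add(-436, Mul(D, Pow(l, 2))))
Function('M')(q) = Mul(902, q) (Function('M')(q) = Mul(451, Mul(2, q)) = Mul(902, q))
v = Rational(1, 223308648) (v = Pow(Add(-332191, Add(-436, Mul(611, Pow(605, 2)))), -1) = Pow(Add(-332191, Add(-436, Mul(611, 366025))), -1) = Pow(Add(-332191, Add(-436, 223641275)), -1) = Pow(Add(-332191, 223640839), -1) = Pow(223308648, -1) = Rational(1, 223308648) ≈ 4.4781e-9)
Add(Function('M')(517), v) = Add(Mul(902, 517), Rational(1, 223308648)) = Add(466334, Rational(1, 223308648)) = Rational(104136415056433, 223308648)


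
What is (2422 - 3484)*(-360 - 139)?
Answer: 529938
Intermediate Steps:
(2422 - 3484)*(-360 - 139) = -1062*(-499) = 529938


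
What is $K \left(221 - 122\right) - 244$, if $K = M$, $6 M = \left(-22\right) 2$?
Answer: $-970$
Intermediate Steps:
$M = - \frac{22}{3}$ ($M = \frac{\left(-22\right) 2}{6} = \frac{1}{6} \left(-44\right) = - \frac{22}{3} \approx -7.3333$)
$K = - \frac{22}{3} \approx -7.3333$
$K \left(221 - 122\right) - 244 = - \frac{22 \left(221 - 122\right)}{3} - 244 = \left(- \frac{22}{3}\right) 99 - 244 = -726 - 244 = -970$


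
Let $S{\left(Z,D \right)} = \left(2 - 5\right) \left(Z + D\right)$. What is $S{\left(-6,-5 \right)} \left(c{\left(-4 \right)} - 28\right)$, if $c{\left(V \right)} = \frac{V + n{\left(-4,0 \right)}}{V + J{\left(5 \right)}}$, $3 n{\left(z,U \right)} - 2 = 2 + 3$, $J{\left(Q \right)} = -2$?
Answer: $- \frac{5489}{6} \approx -914.83$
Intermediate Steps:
$S{\left(Z,D \right)} = - 3 D - 3 Z$ ($S{\left(Z,D \right)} = - 3 \left(D + Z\right) = - 3 D - 3 Z$)
$n{\left(z,U \right)} = \frac{7}{3}$ ($n{\left(z,U \right)} = \frac{2}{3} + \frac{2 + 3}{3} = \frac{2}{3} + \frac{1}{3} \cdot 5 = \frac{2}{3} + \frac{5}{3} = \frac{7}{3}$)
$c{\left(V \right)} = \frac{\frac{7}{3} + V}{-2 + V}$ ($c{\left(V \right)} = \frac{V + \frac{7}{3}}{V - 2} = \frac{\frac{7}{3} + V}{-2 + V}$)
$S{\left(-6,-5 \right)} \left(c{\left(-4 \right)} - 28\right) = \left(\left(-3\right) \left(-5\right) - -18\right) \left(\frac{\frac{7}{3} - 4}{-2 - 4} - 28\right) = \left(15 + 18\right) \left(\frac{1}{-6} \left(- \frac{5}{3}\right) - 28\right) = 33 \left(\left(- \frac{1}{6}\right) \left(- \frac{5}{3}\right) - 28\right) = 33 \left(\frac{5}{18} - 28\right) = 33 \left(- \frac{499}{18}\right) = - \frac{5489}{6}$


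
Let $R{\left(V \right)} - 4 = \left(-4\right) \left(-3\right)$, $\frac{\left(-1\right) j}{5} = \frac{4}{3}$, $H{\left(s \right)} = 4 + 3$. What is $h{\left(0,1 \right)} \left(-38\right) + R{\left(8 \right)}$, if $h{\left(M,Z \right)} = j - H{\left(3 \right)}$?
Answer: $\frac{1606}{3} \approx 535.33$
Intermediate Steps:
$H{\left(s \right)} = 7$
$j = - \frac{20}{3}$ ($j = - 5 \cdot \frac{4}{3} = - 5 \cdot 4 \cdot \frac{1}{3} = \left(-5\right) \frac{4}{3} = - \frac{20}{3} \approx -6.6667$)
$R{\left(V \right)} = 16$ ($R{\left(V \right)} = 4 - -12 = 4 + 12 = 16$)
$h{\left(M,Z \right)} = - \frac{41}{3}$ ($h{\left(M,Z \right)} = - \frac{20}{3} - 7 = - \frac{41}{3}$)
$h{\left(0,1 \right)} \left(-38\right) + R{\left(8 \right)} = \left(- \frac{41}{3}\right) \left(-38\right) + 16 = \frac{1558}{3} + 16 = \frac{1606}{3}$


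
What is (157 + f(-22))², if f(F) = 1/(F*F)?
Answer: 5774328121/234256 ≈ 24650.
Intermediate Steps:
f(F) = F⁻² (f(F) = 1/(F²) = F⁻²)
(157 + f(-22))² = (157 + (-22)⁻²)² = (157 + 1/484)² = (75989/484)² = 5774328121/234256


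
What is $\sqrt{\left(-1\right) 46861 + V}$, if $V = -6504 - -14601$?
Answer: $2 i \sqrt{9691} \approx 196.89 i$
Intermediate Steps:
$V = 8097$ ($V = -6504 + 14601 = 8097$)
$\sqrt{\left(-1\right) 46861 + V} = \sqrt{\left(-1\right) 46861 + 8097} = \sqrt{-46861 + 8097} = \sqrt{-38764} = 2 i \sqrt{9691}$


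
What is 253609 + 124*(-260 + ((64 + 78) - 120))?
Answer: 224097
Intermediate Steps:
253609 + 124*(-260 + ((64 + 78) - 120)) = 253609 + 124*(-260 + (142 - 120)) = 253609 + 124*(-260 + 22) = 253609 + 124*(-238) = 253609 - 29512 = 224097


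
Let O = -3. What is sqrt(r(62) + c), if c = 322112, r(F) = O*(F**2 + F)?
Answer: sqrt(310394) ≈ 557.13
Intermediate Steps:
r(F) = -3*F - 3*F**2 (r(F) = -3*(F**2 + F) = -3*(F + F**2) = -3*F - 3*F**2)
sqrt(r(62) + c) = sqrt(-3*62*(1 + 62) + 322112) = sqrt(-3*62*63 + 322112) = sqrt(-11718 + 322112) = sqrt(310394)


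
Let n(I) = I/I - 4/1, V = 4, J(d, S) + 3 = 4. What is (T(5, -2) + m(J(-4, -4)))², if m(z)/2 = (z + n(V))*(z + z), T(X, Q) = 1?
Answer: 49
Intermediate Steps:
J(d, S) = 1 (J(d, S) = -3 + 4 = 1)
n(I) = -3 (n(I) = 1 - 4*1 = 1 - 4 = -3)
m(z) = 4*z*(-3 + z) (m(z) = 2*((z - 3)*(z + z)) = 2*((-3 + z)*(2*z)) = 2*(2*z*(-3 + z)) = 4*z*(-3 + z))
(T(5, -2) + m(J(-4, -4)))² = (1 + 4*1*(-3 + 1))² = (1 + 4*1*(-2))² = (1 - 8)² = (-7)² = 49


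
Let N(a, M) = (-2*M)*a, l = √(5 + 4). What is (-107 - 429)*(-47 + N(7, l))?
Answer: 47704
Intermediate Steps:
l = 3 (l = √9 = 3)
N(a, M) = -2*M*a
(-107 - 429)*(-47 + N(7, l)) = (-107 - 429)*(-47 - 2*3*7) = -536*(-47 - 42) = -536*(-89) = 47704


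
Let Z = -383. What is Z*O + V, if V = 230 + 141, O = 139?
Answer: -52866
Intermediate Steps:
V = 371
Z*O + V = -383*139 + 371 = -53237 + 371 = -52866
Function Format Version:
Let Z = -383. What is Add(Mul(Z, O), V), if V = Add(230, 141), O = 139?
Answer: -52866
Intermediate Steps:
V = 371
Add(Mul(Z, O), V) = Add(Mul(-383, 139), 371) = Add(-53237, 371) = -52866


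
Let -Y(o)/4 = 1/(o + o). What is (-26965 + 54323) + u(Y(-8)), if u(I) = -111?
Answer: 27247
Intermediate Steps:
Y(o) = -2/o (Y(o) = -4/(o + o) = -4*1/(2*o) = -2/o)
(-26965 + 54323) + u(Y(-8)) = (-26965 + 54323) - 111 = 27358 - 111 = 27247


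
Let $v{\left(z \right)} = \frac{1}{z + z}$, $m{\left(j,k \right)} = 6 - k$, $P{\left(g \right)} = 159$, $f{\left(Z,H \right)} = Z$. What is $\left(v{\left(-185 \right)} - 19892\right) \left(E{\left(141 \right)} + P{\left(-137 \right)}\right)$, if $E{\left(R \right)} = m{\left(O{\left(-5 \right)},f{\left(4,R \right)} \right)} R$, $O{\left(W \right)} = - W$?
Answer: $- \frac{3245778081}{370} \approx -8.7724 \cdot 10^{6}$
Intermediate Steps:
$E{\left(R \right)} = 2 R$ ($E{\left(R \right)} = \left(6 - 4\right) R = 2 R$)
$v{\left(z \right)} = \frac{1}{2 z}$
$\left(v{\left(-185 \right)} - 19892\right) \left(E{\left(141 \right)} + P{\left(-137 \right)}\right) = \left(\frac{1}{2 \left(-185\right)} - 19892\right) \left(2 \cdot 141 + 159\right) = \left(\frac{1}{2} \left(- \frac{1}{185}\right) - 19892\right) \left(282 + 159\right) = \left(- \frac{1}{370} - 19892\right) 441 = \left(- \frac{7360041}{370}\right) 441 = - \frac{3245778081}{370}$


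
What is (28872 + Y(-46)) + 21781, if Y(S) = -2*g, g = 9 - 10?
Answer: 50655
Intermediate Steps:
g = -1
Y(S) = 2 (Y(S) = -2*(-1) = 2)
(28872 + Y(-46)) + 21781 = (28872 + 2) + 21781 = 28874 + 21781 = 50655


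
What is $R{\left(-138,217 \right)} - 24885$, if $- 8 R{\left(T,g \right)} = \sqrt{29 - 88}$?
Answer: $-24885 - \frac{i \sqrt{59}}{8} \approx -24885.0 - 0.96014 i$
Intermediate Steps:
$R{\left(T,g \right)} = - \frac{i \sqrt{59}}{8}$ ($R{\left(T,g \right)} = - \frac{\sqrt{29 - 88}}{8} = - \frac{\sqrt{-59}}{8} = - \frac{i \sqrt{59}}{8}$)
$R{\left(-138,217 \right)} - 24885 = - \frac{i \sqrt{59}}{8} - 24885 = -24885 - \frac{i \sqrt{59}}{8}$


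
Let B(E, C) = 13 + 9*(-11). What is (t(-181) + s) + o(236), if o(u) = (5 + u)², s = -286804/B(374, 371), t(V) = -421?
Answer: 2622782/43 ≈ 60995.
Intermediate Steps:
B(E, C) = -86 (B(E, C) = 13 - 99 = -86)
s = 143402/43 (s = -286804/(-86) = -286804*(-1/86) = 143402/43 ≈ 3334.9)
(t(-181) + s) + o(236) = (-421 + 143402/43) + (5 + 236)² = 125299/43 + 241² = 125299/43 + 58081 = 2622782/43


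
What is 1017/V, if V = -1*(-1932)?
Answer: 339/644 ≈ 0.52640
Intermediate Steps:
V = 1932
1017/V = 1017/1932 = 1017*(1/1932) = 339/644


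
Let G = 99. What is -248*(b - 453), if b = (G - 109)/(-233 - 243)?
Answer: 13368316/119 ≈ 1.1234e+5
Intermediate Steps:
b = 5/238 (b = (99 - 109)/(-233 - 243) = -10/(-476) = -10*(-1/476) = 5/238 ≈ 0.021008)
-248*(b - 453) = -248*(5/238 - 453) = -248*(-107809/238) = 13368316/119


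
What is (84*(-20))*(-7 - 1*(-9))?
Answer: -3360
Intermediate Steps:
(84*(-20))*(-7 - 1*(-9)) = -1680*(-7 + 9) = -1680*2 = -3360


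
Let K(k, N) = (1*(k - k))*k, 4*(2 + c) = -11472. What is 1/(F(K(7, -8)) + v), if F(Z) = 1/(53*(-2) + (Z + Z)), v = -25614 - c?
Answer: -106/2410865 ≈ -4.3968e-5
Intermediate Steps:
c = -2870 (c = -2 + (1/4)*(-11472) = -2 - 2868 = -2870)
v = -22744 (v = -25614 - 1*(-2870) = -25614 + 2870 = -22744)
K(k, N) = 0 (K(k, N) = (1*0)*k = 0*k = 0)
F(Z) = 1/(-106 + 2*Z)
1/(F(K(7, -8)) + v) = 1/(1/(2*(-53 + 0)) - 22744) = 1/((1/2)/(-53) - 22744) = 1/((1/2)*(-1/53) - 22744) = 1/(-1/106 - 22744) = 1/(-2410865/106) = -106/2410865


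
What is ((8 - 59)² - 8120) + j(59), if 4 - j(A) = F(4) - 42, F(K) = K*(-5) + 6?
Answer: -5459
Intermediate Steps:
F(K) = 6 - 5*K (F(K) = -5*K + 6 = 6 - 5*K)
j(A) = 60 (j(A) = 4 - ((6 - 5*4) - 42) = 4 - ((6 - 20) - 42) = 4 - (-14 - 42) = 4 - 1*(-56) = 4 + 56 = 60)
((8 - 59)² - 8120) + j(59) = ((8 - 59)² - 8120) + 60 = ((-51)² - 8120) + 60 = (2601 - 8120) + 60 = -5519 + 60 = -5459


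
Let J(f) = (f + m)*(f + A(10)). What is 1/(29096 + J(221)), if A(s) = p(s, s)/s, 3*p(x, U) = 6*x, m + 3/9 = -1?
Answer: 3/234245 ≈ 1.2807e-5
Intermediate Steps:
m = -4/3 (m = -1/3 - 1 = -4/3 ≈ -1.3333)
p(x, U) = 2*x (p(x, U) = (6*x)/3 = 2*x)
A(s) = 2 (A(s) = (2*s)/s = 2)
J(f) = (2 + f)*(-4/3 + f) (J(f) = (f - 4/3)*(f + 2) = (-4/3 + f)*(2 + f) = (2 + f)*(-4/3 + f))
1/(29096 + J(221)) = 1/(29096 + (-8/3 + 221**2 + (2/3)*221)) = 1/(29096 + (-8/3 + 48841 + 442/3)) = 1/(29096 + 146957/3) = 1/(234245/3) = 3/234245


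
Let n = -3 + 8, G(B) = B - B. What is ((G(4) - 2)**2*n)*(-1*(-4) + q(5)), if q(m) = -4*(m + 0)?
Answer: -320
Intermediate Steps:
G(B) = 0
q(m) = -4*m
n = 5
((G(4) - 2)**2*n)*(-1*(-4) + q(5)) = ((0 - 2)**2*5)*(-1*(-4) - 4*5) = ((-2)**2*5)*(4 - 20) = (4*5)*(-16) = 20*(-16) = -320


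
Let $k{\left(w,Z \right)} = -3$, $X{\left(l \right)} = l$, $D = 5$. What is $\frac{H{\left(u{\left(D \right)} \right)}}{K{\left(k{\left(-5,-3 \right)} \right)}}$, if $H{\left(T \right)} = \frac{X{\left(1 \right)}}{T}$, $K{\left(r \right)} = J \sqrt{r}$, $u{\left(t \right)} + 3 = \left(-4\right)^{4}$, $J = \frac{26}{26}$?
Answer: $- \frac{i \sqrt{3}}{759} \approx - 0.002282 i$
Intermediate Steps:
$J = 1$ ($J = 26 \cdot \frac{1}{26} = 1$)
$u{\left(t \right)} = 253$ ($u{\left(t \right)} = -3 + \left(-4\right)^{4} = -3 + 256 = 253$)
$K{\left(r \right)} = \sqrt{r}$ ($K{\left(r \right)} = 1 \sqrt{r} = \sqrt{r}$)
$H{\left(T \right)} = \frac{1}{T}$ ($H{\left(T \right)} = 1 \frac{1}{T} = \frac{1}{T}$)
$\frac{H{\left(u{\left(D \right)} \right)}}{K{\left(k{\left(-5,-3 \right)} \right)}} = \frac{1}{253 \sqrt{-3}} = \frac{1}{253 i \sqrt{3}} = \frac{\left(- \frac{1}{3}\right) i \sqrt{3}}{253} = - \frac{i \sqrt{3}}{759}$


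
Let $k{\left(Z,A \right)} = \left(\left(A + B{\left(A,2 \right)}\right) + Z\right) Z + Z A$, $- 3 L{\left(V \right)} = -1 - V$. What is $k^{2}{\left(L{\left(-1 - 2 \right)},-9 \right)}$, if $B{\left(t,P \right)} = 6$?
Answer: $\frac{5776}{81} \approx 71.309$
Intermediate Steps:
$L{\left(V \right)} = \frac{1}{3} + \frac{V}{3}$ ($L{\left(V \right)} = - \frac{-1 - V}{3} = \frac{1}{3} + \frac{V}{3}$)
$k{\left(Z,A \right)} = A Z + Z \left(6 + A + Z\right)$ ($k{\left(Z,A \right)} = \left(\left(A + 6\right) + Z\right) Z + Z A = \left(\left(6 + A\right) + Z\right) Z + A Z = \left(6 + A + Z\right) Z + A Z = Z \left(6 + A + Z\right) + A Z = A Z + Z \left(6 + A + Z\right)$)
$k^{2}{\left(L{\left(-1 - 2 \right)},-9 \right)} = \left(\left(\frac{1}{3} + \frac{-1 - 2}{3}\right) \left(6 + \left(\frac{1}{3} + \frac{-1 - 2}{3}\right) + 2 \left(-9\right)\right)\right)^{2} = \left(\left(\frac{1}{3} + \frac{-1 - 2}{3}\right) \left(6 + \left(\frac{1}{3} + \frac{-1 - 2}{3}\right) - 18\right)\right)^{2} = \left(\left(\frac{1}{3} + \frac{1}{3} \left(-3\right)\right) \left(6 + \left(\frac{1}{3} + \frac{1}{3} \left(-3\right)\right) - 18\right)\right)^{2} = \left(\left(\frac{1}{3} - 1\right) \left(6 + \left(\frac{1}{3} - 1\right) - 18\right)\right)^{2} = \left(- \frac{2 \left(6 - \frac{2}{3} - 18\right)}{3}\right)^{2} = \left(\left(- \frac{2}{3}\right) \left(- \frac{38}{3}\right)\right)^{2} = \left(\frac{76}{9}\right)^{2} = \frac{5776}{81}$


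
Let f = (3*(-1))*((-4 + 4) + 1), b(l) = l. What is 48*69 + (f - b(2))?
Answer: 3307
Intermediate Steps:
f = -3 (f = -3*(0 + 1) = -3*1 = -3)
48*69 + (f - b(2)) = 48*69 + (-3 - 1*2) = 3312 + (-3 - 2) = 3312 - 5 = 3307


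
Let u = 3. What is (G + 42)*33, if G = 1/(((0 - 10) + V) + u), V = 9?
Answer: 2805/2 ≈ 1402.5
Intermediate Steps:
G = ½ (G = 1/(((0 - 10) + 9) + 3) = 1/((-10 + 9) + 3) = 1/(-1 + 3) = 1/2 = ½ ≈ 0.50000)
(G + 42)*33 = (½ + 42)*33 = (85/2)*33 = 2805/2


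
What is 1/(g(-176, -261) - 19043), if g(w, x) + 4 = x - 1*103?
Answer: -1/19411 ≈ -5.1517e-5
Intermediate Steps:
g(w, x) = -107 + x (g(w, x) = -4 + (x - 1*103) = -4 + (x - 103) = -4 + (-103 + x) = -107 + x)
1/(g(-176, -261) - 19043) = 1/((-107 - 261) - 19043) = 1/(-368 - 19043) = 1/(-19411) = -1/19411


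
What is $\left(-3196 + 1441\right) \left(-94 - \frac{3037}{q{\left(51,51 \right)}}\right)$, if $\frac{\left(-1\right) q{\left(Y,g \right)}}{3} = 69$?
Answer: $\frac{3202095}{23} \approx 1.3922 \cdot 10^{5}$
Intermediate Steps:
$q{\left(Y,g \right)} = -207$ ($q{\left(Y,g \right)} = \left(-3\right) 69 = -207$)
$\left(-3196 + 1441\right) \left(-94 - \frac{3037}{q{\left(51,51 \right)}}\right) = \left(-3196 + 1441\right) \left(-94 - \frac{3037}{-207}\right) = - 1755 \left(-94 - - \frac{3037}{207}\right) = - 1755 \left(-94 + \frac{3037}{207}\right) = \left(-1755\right) \left(- \frac{16421}{207}\right) = \frac{3202095}{23}$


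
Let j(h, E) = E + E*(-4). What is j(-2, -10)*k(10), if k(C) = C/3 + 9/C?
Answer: 127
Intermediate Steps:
k(C) = 9/C + C/3 (k(C) = C*(⅓) + 9/C = C/3 + 9/C = 9/C + C/3)
j(h, E) = -3*E (j(h, E) = E - 4*E = -3*E)
j(-2, -10)*k(10) = (-3*(-10))*(9/10 + (⅓)*10) = 30*(9*(⅒) + 10/3) = 30*(9/10 + 10/3) = 30*(127/30) = 127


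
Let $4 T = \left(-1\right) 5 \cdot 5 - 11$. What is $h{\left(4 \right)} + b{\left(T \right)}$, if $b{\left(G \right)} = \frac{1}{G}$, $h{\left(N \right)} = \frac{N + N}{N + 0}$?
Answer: $\frac{17}{9} \approx 1.8889$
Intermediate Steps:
$h{\left(N \right)} = 2$ ($h{\left(N \right)} = \frac{2 N}{N} = 2$)
$T = -9$ ($T = \frac{\left(-1\right) 5 \cdot 5 - 11}{4} = \frac{\left(-5\right) 5 - 11}{4} = \frac{-25 - 11}{4} = \frac{1}{4} \left(-36\right) = -9$)
$h{\left(4 \right)} + b{\left(T \right)} = 2 + \frac{1}{-9} = 2 - \frac{1}{9} = \frac{17}{9}$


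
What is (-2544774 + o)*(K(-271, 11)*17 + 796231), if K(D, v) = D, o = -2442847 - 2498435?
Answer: -5926141594944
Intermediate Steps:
o = -4941282
(-2544774 + o)*(K(-271, 11)*17 + 796231) = (-2544774 - 4941282)*(-271*17 + 796231) = -7486056*(-4607 + 796231) = -7486056*791624 = -5926141594944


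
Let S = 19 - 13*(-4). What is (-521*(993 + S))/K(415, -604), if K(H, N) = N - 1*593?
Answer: 4168/9 ≈ 463.11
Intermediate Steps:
K(H, N) = -593 + N (K(H, N) = N - 593 = -593 + N)
S = 71 (S = 19 + 52 = 71)
(-521*(993 + S))/K(415, -604) = (-521*(993 + 71))/(-593 - 604) = -521*1064/(-1197) = -554344*(-1/1197) = 4168/9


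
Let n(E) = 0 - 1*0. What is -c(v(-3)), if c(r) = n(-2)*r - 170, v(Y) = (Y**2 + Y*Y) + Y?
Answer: 170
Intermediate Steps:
n(E) = 0 (n(E) = 0 + 0 = 0)
v(Y) = Y + 2*Y**2 (v(Y) = (Y**2 + Y**2) + Y = 2*Y**2 + Y = Y + 2*Y**2)
c(r) = -170 (c(r) = 0*r - 170 = 0 - 170 = -170)
-c(v(-3)) = -1*(-170) = 170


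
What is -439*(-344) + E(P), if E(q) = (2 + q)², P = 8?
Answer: 151116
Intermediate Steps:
-439*(-344) + E(P) = -439*(-344) + (2 + 8)² = 151016 + 10² = 151016 + 100 = 151116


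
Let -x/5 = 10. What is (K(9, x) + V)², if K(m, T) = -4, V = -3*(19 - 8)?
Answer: 1369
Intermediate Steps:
x = -50 (x = -5*10 = -50)
V = -33 (V = -3*11 = -33)
(K(9, x) + V)² = (-4 - 33)² = (-37)² = 1369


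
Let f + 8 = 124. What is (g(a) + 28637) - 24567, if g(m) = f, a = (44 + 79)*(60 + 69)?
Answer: 4186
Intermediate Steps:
f = 116 (f = -8 + 124 = 116)
a = 15867 (a = 123*129 = 15867)
g(m) = 116
(g(a) + 28637) - 24567 = (116 + 28637) - 24567 = 28753 - 24567 = 4186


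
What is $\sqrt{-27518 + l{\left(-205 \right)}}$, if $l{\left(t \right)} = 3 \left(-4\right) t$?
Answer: $i \sqrt{25058} \approx 158.3 i$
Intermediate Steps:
$l{\left(t \right)} = - 12 t$
$\sqrt{-27518 + l{\left(-205 \right)}} = \sqrt{-27518 - -2460} = \sqrt{-27518 + 2460} = \sqrt{-25058} = i \sqrt{25058}$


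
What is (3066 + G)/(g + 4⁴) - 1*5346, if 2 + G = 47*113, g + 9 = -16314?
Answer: -85902557/16067 ≈ -5346.5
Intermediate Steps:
g = -16323 (g = -9 - 16314 = -16323)
G = 5309 (G = -2 + 47*113 = -2 + 5311 = 5309)
(3066 + G)/(g + 4⁴) - 1*5346 = (3066 + 5309)/(-16323 + 4⁴) - 1*5346 = 8375/(-16323 + 256) - 5346 = 8375/(-16067) - 5346 = 8375*(-1/16067) - 5346 = -8375/16067 - 5346 = -85902557/16067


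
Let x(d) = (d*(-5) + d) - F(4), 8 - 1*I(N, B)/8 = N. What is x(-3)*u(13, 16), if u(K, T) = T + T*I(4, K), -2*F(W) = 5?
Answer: 7656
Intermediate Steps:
F(W) = -5/2 (F(W) = -½*5 = -5/2)
I(N, B) = 64 - 8*N
u(K, T) = 33*T (u(K, T) = T + T*(64 - 8*4) = T + T*(64 - 32) = T + T*32 = T + 32*T = 33*T)
x(d) = 5/2 - 4*d (x(d) = (d*(-5) + d) - 1*(-5/2) = (-5*d + d) + 5/2 = -4*d + 5/2 = 5/2 - 4*d)
x(-3)*u(13, 16) = (5/2 - 4*(-3))*(33*16) = (5/2 + 12)*528 = (29/2)*528 = 7656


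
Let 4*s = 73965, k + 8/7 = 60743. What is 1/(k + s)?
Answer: 28/2218527 ≈ 1.2621e-5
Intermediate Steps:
k = 425193/7 (k = -8/7 + 60743 = 425193/7 ≈ 60742.)
s = 73965/4 (s = (1/4)*73965 = 73965/4 ≈ 18491.)
1/(k + s) = 1/(425193/7 + 73965/4) = 1/(2218527/28) = 28/2218527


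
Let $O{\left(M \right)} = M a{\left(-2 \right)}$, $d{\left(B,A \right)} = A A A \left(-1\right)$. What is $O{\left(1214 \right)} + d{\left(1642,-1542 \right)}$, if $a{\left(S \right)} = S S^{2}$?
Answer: $3666502376$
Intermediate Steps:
$d{\left(B,A \right)} = - A^{3}$ ($d{\left(B,A \right)} = A A^{2} \left(-1\right) = A^{3} \left(-1\right) = - A^{3}$)
$a{\left(S \right)} = S^{3}$
$O{\left(M \right)} = - 8 M$ ($O{\left(M \right)} = M \left(-2\right)^{3} = M \left(-8\right) = - 8 M$)
$O{\left(1214 \right)} + d{\left(1642,-1542 \right)} = \left(-8\right) 1214 - \left(-1542\right)^{3} = -9712 - -3666512088 = -9712 + 3666512088 = 3666502376$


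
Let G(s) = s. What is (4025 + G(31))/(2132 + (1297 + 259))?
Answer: 507/461 ≈ 1.0998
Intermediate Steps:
(4025 + G(31))/(2132 + (1297 + 259)) = (4025 + 31)/(2132 + (1297 + 259)) = 4056/(2132 + 1556) = 4056/3688 = 4056*(1/3688) = 507/461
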